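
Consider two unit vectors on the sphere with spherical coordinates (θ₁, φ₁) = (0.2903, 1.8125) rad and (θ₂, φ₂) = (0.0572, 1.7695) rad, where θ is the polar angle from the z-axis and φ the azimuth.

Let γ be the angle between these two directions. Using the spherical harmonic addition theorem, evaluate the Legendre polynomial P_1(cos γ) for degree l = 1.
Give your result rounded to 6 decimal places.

0.972940

Term-by-term m-sum for l=1 (normalisation 4π/3 = 4.188790):
  m=-1: Y*=-0.02367 + 0.09602j  Y=-0.00390 - 0.01936j  product 0.00195 + 0.00008j
  m=+0: Y*=0.46816 + 0.00000j  Y=0.48780 + 0.00000j  product 0.22837 + 0.00000j
  m=+1: Y*=0.02367 + 0.09602j  Y=0.00390 - 0.01936j  product 0.00195 - 0.00008j
Total Σ_m = 0.23227 + 0.00000j. Multiply by 4.188790: 0.97294 + 0.00000j. P_1(cos γ) = 0.972940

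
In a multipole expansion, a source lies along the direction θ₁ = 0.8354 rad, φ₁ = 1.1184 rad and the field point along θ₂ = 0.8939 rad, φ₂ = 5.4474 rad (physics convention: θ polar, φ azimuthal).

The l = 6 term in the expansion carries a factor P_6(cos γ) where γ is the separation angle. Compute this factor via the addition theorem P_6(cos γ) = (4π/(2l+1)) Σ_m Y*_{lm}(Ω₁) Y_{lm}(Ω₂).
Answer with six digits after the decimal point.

Summing Y*_{l m}(θ₁,φ₁)·Y_{l m}(θ₂,φ₂) over m ∈ [−6, 6]; prefactor 4π/(2·6+1) = 0.966644:
  m=-6: Y*=+0.073117+0.033287i  Y=+0.032272-0.103474i  product +0.005804-0.006491i
  m=-5: Y*=+0.193987-0.160491i  Y=-0.153424-0.259786i  product -0.071456-0.025772i
  m=-4: Y*=-0.100826-0.414184i  Y=-0.427979-0.087446i  product +0.006933+0.186079i
  m=-3: Y*=-0.339769-0.073702i  Y=-0.204850+0.150693i  product +0.080708-0.036103i
  m=-2: Y*=+0.046095-0.058662i  Y=+0.019559-0.193429i  product -0.010445-0.010064i
  m=-1: Y*=-0.162835-0.335043i  Y=-0.228042-0.252264i  product -0.047386+0.117481i
  m=+0: Y*=-0.031196-0.000000i  Y=+0.105403+0.000000i  product -0.003288-0.000000i
  m=+1: Y*=+0.162835-0.335043i  Y=+0.228042-0.252264i  product -0.047386-0.117481i
  m=+2: Y*=+0.046095+0.058662i  Y=+0.019559+0.193429i  product -0.010445+0.010064i
  m=+3: Y*=+0.339769-0.073702i  Y=+0.204850+0.150693i  product +0.080708+0.036103i
  m=+4: Y*=-0.100826+0.414184i  Y=-0.427979+0.087446i  product +0.006933-0.186079i
  m=+5: Y*=-0.193987-0.160491i  Y=+0.153424-0.259786i  product -0.071456+0.025772i
  m=+6: Y*=+0.073117-0.033287i  Y=+0.032272+0.103474i  product +0.005804+0.006491i
Accumulated sum -0.074972-0.000000i; after 4π/(2l+1) scaling, -0.072471-0.000000i ⇒ P_6 = -0.072471

-0.072471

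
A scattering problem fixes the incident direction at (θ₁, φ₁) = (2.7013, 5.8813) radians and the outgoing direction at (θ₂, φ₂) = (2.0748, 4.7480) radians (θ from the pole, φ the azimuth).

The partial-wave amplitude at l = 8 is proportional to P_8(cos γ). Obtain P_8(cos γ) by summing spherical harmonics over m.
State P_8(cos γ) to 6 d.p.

Summing Y*_{l m}(θ₁,φ₁)·Y_{l m}(θ₂,φ₂) over m ∈ [−8, 8]; prefactor 4π/(2·8+1) = 0.739198:
  m=-8: Y*=-0.000560+0.000041i  Y=+0.170990-0.050075i  product -0.000094+0.000035i
  m=-7: Y*=+0.004510+0.001537i  Y=+0.096968+0.380905i  product -0.000148+0.001867i
  m=-6: Y*=-0.018952-0.016970i  Y=-0.414325+0.089899i  product +0.009378+0.005327i
  m=-5: Y*=+0.040751+0.086869i  Y=-0.017847-0.099170i  product +0.007888-0.005592i
  m=-4: Y*=-0.009536-0.259389i  Y=-0.300882+0.043151i  product +0.014062+0.077634i
  m=-3: Y*=-0.171281+0.448048i  Y=-0.028464-0.265420i  product +0.123796+0.032708i
  m=-2: Y*=+0.350080-0.363186i  Y=-0.180625+0.012886i  product -0.058553+0.070112i
  m=-1: Y*=-0.042446+0.018040i  Y=-0.010928-0.306755i  product +0.005998+0.012823i
  m=+0: Y*=-0.474312-0.000000i  Y=-0.138651+0.000000i  product +0.065764+0.000000i
  m=+1: Y*=+0.042446+0.018040i  Y=+0.010928-0.306755i  product +0.005998-0.012823i
  m=+2: Y*=+0.350080+0.363186i  Y=-0.180625-0.012886i  product -0.058553-0.070112i
  m=+3: Y*=+0.171281+0.448048i  Y=+0.028464-0.265420i  product +0.123796-0.032708i
  m=+4: Y*=-0.009536+0.259389i  Y=-0.300882-0.043151i  product +0.014062-0.077634i
  m=+5: Y*=-0.040751+0.086869i  Y=+0.017847-0.099170i  product +0.007888+0.005592i
  m=+6: Y*=-0.018952+0.016970i  Y=-0.414325-0.089899i  product +0.009378-0.005327i
  m=+7: Y*=-0.004510+0.001537i  Y=-0.096968+0.380905i  product -0.000148-0.001867i
  m=+8: Y*=-0.000560-0.000041i  Y=+0.170990+0.050075i  product -0.000094-0.000035i
Σ over m = +0.270416-0.000000i; ×(4π/17) → +0.199891-0.000000i. Real part: 0.199891

0.199891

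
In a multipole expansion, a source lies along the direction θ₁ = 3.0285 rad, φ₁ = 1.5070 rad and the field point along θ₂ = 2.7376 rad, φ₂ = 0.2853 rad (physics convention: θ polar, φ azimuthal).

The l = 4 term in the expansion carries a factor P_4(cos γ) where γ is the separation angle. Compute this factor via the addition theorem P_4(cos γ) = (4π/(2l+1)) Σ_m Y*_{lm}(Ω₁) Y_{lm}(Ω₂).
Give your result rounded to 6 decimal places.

Addition theorem: P_4(cos γ) = (4π/9) Σ_m Y*_{lm}(Ω₁) Y_{lm}(Ω₂), m = −4…4:
  m=-4: Y*=0.00007 - 0.00002j  Y=0.00440 - 0.00961j  product 0.00000 - 0.00000j
  m=-3: Y*=0.00034 + 0.00175j  Y=-0.04583 + 0.05279j  product -0.00011 - 0.00006j
  m=-2: Y*=-0.02498 + 0.00320j  Y=0.21396 - 0.13732j  product -0.00490 + 0.00412j
  m=-1: Y*=-0.01323 - 0.20704j  Y=-0.47886 + 0.14045j  product 0.03541 + 0.09728j
  m=+0: Y*=0.79300 + 0.00000j  Y=0.28084 + 0.00000j  product 0.22271 + 0.00000j
  m=+1: Y*=0.01323 - 0.20704j  Y=0.47886 + 0.14045j  product 0.03541 - 0.09728j
  m=+2: Y*=-0.02498 - 0.00320j  Y=0.21396 + 0.13732j  product -0.00490 - 0.00412j
  m=+3: Y*=-0.00034 + 0.00175j  Y=0.04583 + 0.05279j  product -0.00011 + 0.00006j
  m=+4: Y*=0.00007 + 0.00002j  Y=0.00440 + 0.00961j  product 0.00000 + 0.00000j
Σ over m = 0.28351 - 0.00000j; ×(4π/9) → 0.39585 - 0.00000j. Real part: 0.395849

0.395849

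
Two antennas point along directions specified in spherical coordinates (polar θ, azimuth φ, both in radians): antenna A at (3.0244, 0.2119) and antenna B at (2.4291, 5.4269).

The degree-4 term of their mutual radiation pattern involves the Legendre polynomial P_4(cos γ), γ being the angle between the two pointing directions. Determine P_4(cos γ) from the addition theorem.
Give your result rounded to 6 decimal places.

Summing Y*_{l m}(θ₁,φ₁)·Y_{l m}(θ₂,φ₂) over m ∈ [−4, 4]; prefactor 4π/(2·4+1) = 1.396263:
  [-4]  conj(Y_{4,-4})(Ω₁) = 0.00005 + 0.00006j ; Y_{4,-4}(Ω₂) = -0.07759 - 0.02261j ; Δ = -0.00000 - 0.00001j
  [-3]  conj(Y_{4,-3})(Ω₁) = -0.00160 - 0.00118j ; Y_{4,-3}(Ω₂) = 0.22239 - 0.14340j ; Δ = -0.00052 - 0.00003j
  [-2]  conj(Y_{4,-2})(Ω₁) = 0.02461 + 0.01110j ; Y_{4,-2}(Ω₂) = -0.06077 + 0.42578j ; Δ = -0.00622 + 0.00981j
  [-1]  conj(Y_{4,-1})(Ω₁) = -0.20969 - 0.04511j ; Y_{4,-1}(Ω₂) = -0.15466 - 0.17830j ; Δ = 0.02439 + 0.04436j
  [+0]  conj(Y_{4,0})(Ω₁) = 0.78913 + 0.00000j ; Y_{4,0}(Ω₂) = -0.28584 + 0.00000j ; Δ = -0.22556 + 0.00000j
  [+1]  conj(Y_{4,1})(Ω₁) = 0.20969 - 0.04511j ; Y_{4,1}(Ω₂) = 0.15466 - 0.17830j ; Δ = 0.02439 - 0.04436j
  [+2]  conj(Y_{4,2})(Ω₁) = 0.02461 - 0.01110j ; Y_{4,2}(Ω₂) = -0.06077 - 0.42578j ; Δ = -0.00622 - 0.00981j
  [+3]  conj(Y_{4,3})(Ω₁) = 0.00160 - 0.00118j ; Y_{4,3}(Ω₂) = -0.22239 - 0.14340j ; Δ = -0.00052 + 0.00003j
  [+4]  conj(Y_{4,4})(Ω₁) = 0.00005 - 0.00006j ; Y_{4,4}(Ω₂) = -0.07759 + 0.02261j ; Δ = -0.00000 + 0.00001j
Σ over m = -0.19029 + 0.00000j; ×(4π/9) → -0.26570 + 0.00000j. Real part: -0.265696

-0.265696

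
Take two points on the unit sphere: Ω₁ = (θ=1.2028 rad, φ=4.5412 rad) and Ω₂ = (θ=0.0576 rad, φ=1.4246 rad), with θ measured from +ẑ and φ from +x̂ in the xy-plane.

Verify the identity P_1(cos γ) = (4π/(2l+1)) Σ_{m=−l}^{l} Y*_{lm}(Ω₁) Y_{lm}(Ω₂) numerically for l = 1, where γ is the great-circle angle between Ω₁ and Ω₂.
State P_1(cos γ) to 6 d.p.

Term-by-term m-sum for l=1 (normalisation 4π/3 = 4.188790):
  [-1]  conj(Y_{1,-1})(Ω₁) = -0.054916-0.317651i ; Y_{1,-1}(Ω₂) = +0.002897-0.019677i ; Δ = -0.006410+0.000160i
  [+0]  conj(Y_{1,0})(Ω₁) = +0.175773-0.000000i ; Y_{1,0}(Ω₂) = +0.487792+0.000000i ; Δ = +0.085741+0.000000i
  [+1]  conj(Y_{1,1})(Ω₁) = +0.054916-0.317651i ; Y_{1,1}(Ω₂) = -0.002897-0.019677i ; Δ = -0.006410-0.000160i
Σ over m = +0.072921+0.000000i; ×(4π/3) → +0.305453+0.000000i. Real part: 0.305453

0.305453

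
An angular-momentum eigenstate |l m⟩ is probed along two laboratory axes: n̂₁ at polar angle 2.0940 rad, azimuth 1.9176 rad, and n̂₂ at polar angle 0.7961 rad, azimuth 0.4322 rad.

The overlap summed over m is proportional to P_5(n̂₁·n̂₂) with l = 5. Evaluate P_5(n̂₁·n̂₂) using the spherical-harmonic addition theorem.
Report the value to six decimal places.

-0.345878

Addition theorem: P_5(cos γ) = (4π/11) Σ_m Y*_{lm}(Ω₁) Y_{lm}(Ω₂), m = −5…5:
  m=-5: (-0.223346, -0.036782) × (-0.048145, -0.071874) = (0.008109, 0.017824)  (running Σ = (0.008109, 0.017824))
  m=-4: (-0.075374, -0.405951) × (-0.042133, -0.264435) = (-0.104172, 0.037035)  (running Σ = (-0.096062, 0.054859))
  m=-3: (0.241852, -0.141830) × (0.116362, -0.413686) = (-0.030531, -0.116554)  (running Σ = (-0.126593, -0.061695))
  m=-2: (-0.122647, -0.101971) × (0.183876, -0.215492) = (-0.044526, 0.007680)  (running Σ = (-0.171119, -0.054016))
  m=-1: (0.111866, -0.309527) × (-0.170947, 0.078855) = (0.005285, 0.061734)  (running Σ = (-0.165834, 0.007718))
  m=0: (-0.084771, -0.000000) × (-0.340960, 0.000000) = (0.028903, 0.000000)  (running Σ = (-0.136931, 0.007718))
  m=1: (-0.111866, -0.309527) × (0.170947, 0.078855) = (0.005285, -0.061734)  (running Σ = (-0.131646, -0.054016))
  m=2: (-0.122647, 0.101971) × (0.183876, 0.215492) = (-0.044526, -0.007680)  (running Σ = (-0.176172, -0.061695))
  m=3: (-0.241852, -0.141830) × (-0.116362, -0.413686) = (-0.030531, 0.116554)  (running Σ = (-0.206703, 0.054859))
  m=4: (-0.075374, 0.405951) × (-0.042133, 0.264435) = (-0.104172, -0.037035)  (running Σ = (-0.310875, 0.017824))
  m=5: (0.223346, -0.036782) × (0.048145, -0.071874) = (0.008109, -0.017824)  (running Σ = (-0.302765, -0.000000))
Total Σ_m = (-0.302765, -0.000000). Multiply by 1.142397: (-0.345878, -0.000000). P_5(cos γ) = -0.345878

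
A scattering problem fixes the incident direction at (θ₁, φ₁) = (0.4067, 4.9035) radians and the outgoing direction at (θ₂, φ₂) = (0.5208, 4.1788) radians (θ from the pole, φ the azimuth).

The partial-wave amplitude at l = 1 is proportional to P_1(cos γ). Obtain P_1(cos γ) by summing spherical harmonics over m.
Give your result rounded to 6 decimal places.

Addition theorem: P_1(cos γ) = (4π/3) Σ_m Y*_{lm}(Ω₁) Y_{lm}(Ω₂), m = −1…1:
  term(m=-1) = 0.01759 + 0.01558j   from Y*(Ω₁)=0.02596 - 0.13418j, Y(Ω₂)=-0.08744 + 0.14801j
  term(m=+0) = 0.19019 + 0.00000j   from Y*(Ω₁)=0.44875 + 0.00000j, Y(Ω₂)=0.42382 + 0.00000j
  term(m=+1) = 0.01759 - 0.01558j   from Y*(Ω₁)=-0.02596 - 0.13418j, Y(Ω₂)=0.08744 + 0.14801j
Σ over m = 0.22537 + 0.00000j; ×(4π/3) → 0.94403 + 0.00000j. Real part: 0.944034

0.944034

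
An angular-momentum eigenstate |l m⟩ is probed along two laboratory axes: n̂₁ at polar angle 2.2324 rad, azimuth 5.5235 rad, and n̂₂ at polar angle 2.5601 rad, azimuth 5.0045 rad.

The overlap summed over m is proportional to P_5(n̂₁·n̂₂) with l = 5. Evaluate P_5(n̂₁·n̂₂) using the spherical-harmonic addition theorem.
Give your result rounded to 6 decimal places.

-0.103924

Expand P_5 via completeness: Σ_{m} conj(Y_{5,m}) at Ω₁ times Y_{5,m} at Ω₂ —
  term(m=-5) = -0.00281 + 0.00171j   from Y*(Ω₁)=-0.11239 + 0.08666j, Y(Ω₂)=0.02306 + 0.00255j
  term(m=-4) = -0.01888 + 0.03414j   from Y*(Ω₁)=0.34762 + 0.03588j, Y(Ω₂)=-0.04372 + 0.10272j
  term(m=-3) = 0.00170 + 0.12340j   from Y*(Ω₁)=-0.26498 - 0.30937j, Y(Ω₂)=-0.23280 - 0.19389j
  term(m=-2) = 0.02039 + 0.03458j   from Y*(Ω₁)=-0.00441 + 0.08571j, Y(Ω₂)=0.39023 - 0.25803j
  term(m=-1) = -0.07303 - 0.04172j   from Y*(Ω₁)=-0.23680 + 0.22493j, Y(Ω₂)=0.07416 + 0.24662j
  term(m=+0) = 0.05430 + 0.00000j   from Y*(Ω₁)=0.17578 + 0.00000j, Y(Ω₂)=0.30890 + 0.00000j
  term(m=+1) = -0.07303 + 0.04172j   from Y*(Ω₁)=0.23680 + 0.22493j, Y(Ω₂)=-0.07416 + 0.24662j
  term(m=+2) = 0.02039 - 0.03458j   from Y*(Ω₁)=-0.00441 - 0.08571j, Y(Ω₂)=0.39023 + 0.25803j
  term(m=+3) = 0.00170 - 0.12340j   from Y*(Ω₁)=0.26498 - 0.30937j, Y(Ω₂)=0.23280 - 0.19389j
  term(m=+4) = -0.01888 - 0.03414j   from Y*(Ω₁)=0.34762 - 0.03588j, Y(Ω₂)=-0.04372 - 0.10272j
  term(m=+5) = -0.00281 - 0.00171j   from Y*(Ω₁)=0.11239 + 0.08666j, Y(Ω₂)=-0.02306 + 0.00255j
Accumulated sum -0.09097 + 0.00000j; after 4π/(2l+1) scaling, -0.10392 + 0.00000j ⇒ P_5 = -0.103924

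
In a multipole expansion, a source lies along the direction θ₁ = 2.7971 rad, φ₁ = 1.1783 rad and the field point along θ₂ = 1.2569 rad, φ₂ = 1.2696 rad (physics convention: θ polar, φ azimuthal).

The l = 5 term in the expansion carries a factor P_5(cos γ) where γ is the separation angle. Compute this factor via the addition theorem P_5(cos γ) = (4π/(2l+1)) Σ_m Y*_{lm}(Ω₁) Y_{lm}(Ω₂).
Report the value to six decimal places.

0.054632

Expand P_5 via completeness: Σ_{m} conj(Y_{5,m}) at Ω₁ times Y_{5,m} at Ω₂ —
  term(m=-5) = 0.00066 - 0.00032j   from Y*(Ω₁)=0.00188 - 0.00078j, Y(Ω₂)=0.36053 - 0.02340j
  term(m=-4) = -0.00623 + 0.00238j   from Y*(Ω₁)=-0.00001 + 0.01797j, Y(Ω₂)=0.13274 + 0.34632j
  term(m=-3) = -0.00378 + 0.00106j   from Y*(Ω₁)=-0.08583 - 0.03561j, Y(Ω₂)=0.03320 - 0.02615j
  term(m=-2) = 0.10026 - 0.01851j   from Y*(Ω₁)=0.21337 - 0.21319j, Y(Ω₂)=0.27851 + 0.19152j
  term(m=-1) = -0.02398 + 0.00220j   from Y*(Ω₁)=0.21016 + 0.50766j, Y(Ω₂)=-0.01300 + 0.04185j
  term(m=+0) = -0.08605 + 0.00000j   from Y*(Ω₁)=-0.26777 + 0.00000j, Y(Ω₂)=0.32135 + 0.00000j
  term(m=+1) = -0.02398 - 0.00220j   from Y*(Ω₁)=-0.21016 + 0.50766j, Y(Ω₂)=0.01300 + 0.04185j
  term(m=+2) = 0.10026 + 0.01851j   from Y*(Ω₁)=0.21337 + 0.21319j, Y(Ω₂)=0.27851 - 0.19152j
  term(m=+3) = -0.00378 - 0.00106j   from Y*(Ω₁)=0.08583 - 0.03561j, Y(Ω₂)=-0.03320 - 0.02615j
  term(m=+4) = -0.00623 - 0.00238j   from Y*(Ω₁)=-0.00001 - 0.01797j, Y(Ω₂)=0.13274 - 0.34632j
  term(m=+5) = 0.00066 + 0.00032j   from Y*(Ω₁)=-0.00188 - 0.00078j, Y(Ω₂)=-0.36053 - 0.02340j
Accumulated sum 0.04782 - 0.00000j; after 4π/(2l+1) scaling, 0.05463 - 0.00000j ⇒ P_5 = 0.054632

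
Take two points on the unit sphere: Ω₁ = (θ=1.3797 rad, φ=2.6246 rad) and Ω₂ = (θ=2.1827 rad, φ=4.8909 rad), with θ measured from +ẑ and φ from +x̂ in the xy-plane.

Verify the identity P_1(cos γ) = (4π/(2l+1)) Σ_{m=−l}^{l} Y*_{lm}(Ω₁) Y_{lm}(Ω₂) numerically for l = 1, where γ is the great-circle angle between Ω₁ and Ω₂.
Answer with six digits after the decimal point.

-0.624064

Expand P_1 via completeness: Σ_{m} conj(Y_{1,m}) at Ω₁ times Y_{1,m} at Ω₂ —
  [-1]  conj(Y_{1,-1})(Ω₁) = -0.29487 + 0.16766j ; Y_{1,-1}(Ω₂) = 0.05022 + 0.27831j ; Δ = -0.06147 - 0.07365j
  [+0]  conj(Y_{1,0})(Ω₁) = 0.09280 + 0.00000j ; Y_{1,0}(Ω₂) = -0.28067 + 0.00000j ; Δ = -0.02605 + 0.00000j
  [+1]  conj(Y_{1,1})(Ω₁) = 0.29487 + 0.16766j ; Y_{1,1}(Ω₂) = -0.05022 + 0.27831j ; Δ = -0.06147 + 0.07365j
Σ over m = -0.14898 + 0.00000j; ×(4π/3) → -0.62406 + 0.00000j. Real part: -0.624064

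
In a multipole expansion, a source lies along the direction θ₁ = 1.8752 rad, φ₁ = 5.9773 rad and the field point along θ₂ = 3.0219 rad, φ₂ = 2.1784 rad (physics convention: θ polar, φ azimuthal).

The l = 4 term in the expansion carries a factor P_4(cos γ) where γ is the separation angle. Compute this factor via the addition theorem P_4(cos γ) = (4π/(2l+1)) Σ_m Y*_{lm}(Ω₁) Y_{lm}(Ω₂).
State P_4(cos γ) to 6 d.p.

0.221792

Summing Y*_{l m}(θ₁,φ₁)·Y_{l m}(θ₂,φ₂) over m ∈ [−4, 4]; prefactor 4π/(2·4+1) = 1.396263:
  [-4]  conj(Y_{4,-4})(Ω₁) = (0.124759, -0.344713) ; Y_{4,-4}(Ω₂) = (-0.000068, -0.000059) ; Δ = (-0.000029, 0.000016)
  [-3]  conj(Y_{4,-3})(Ω₁) = (-0.197957, 0.258709) ; Y_{4,-3}(Ω₂) = (-0.002049, 0.000528) ; Δ = (0.000269, -0.000635)
  [-2]  conj(Y_{4,-2})(Ω₁) = (-0.092511, 0.064902) ; Y_{4,-2}(Ω₂) = (-0.009797, 0.026381) ; Δ = (-0.000806, -0.003076)
  [-1]  conj(Y_{4,-1})(Ω₁) = (0.305873, -0.096594) ; Y_{4,-1}(Ω₂) = (0.124882, 0.179594) ; Δ = (0.055546, 0.042870)
  [+0]  conj(Y_{4,0})(Ω₁) = (0.062140, -0.000000) ; Y_{4,0}(Ω₂) = (0.786705, 0.000000) ; Δ = (0.048886, 0.000000)
  [+1]  conj(Y_{4,1})(Ω₁) = (-0.305873, -0.096594) ; Y_{4,1}(Ω₂) = (-0.124882, 0.179594) ; Δ = (0.055546, -0.042870)
  [+2]  conj(Y_{4,2})(Ω₁) = (-0.092511, -0.064902) ; Y_{4,2}(Ω₂) = (-0.009797, -0.026381) ; Δ = (-0.000806, 0.003076)
  [+3]  conj(Y_{4,3})(Ω₁) = (0.197957, 0.258709) ; Y_{4,3}(Ω₂) = (0.002049, 0.000528) ; Δ = (0.000269, 0.000635)
  [+4]  conj(Y_{4,4})(Ω₁) = (0.124759, 0.344713) ; Y_{4,4}(Ω₂) = (-0.000068, 0.000059) ; Δ = (-0.000029, -0.000016)
Σ over m = (0.158847, -0.000000); ×(4π/9) → (0.221792, -0.000000). Real part: 0.221792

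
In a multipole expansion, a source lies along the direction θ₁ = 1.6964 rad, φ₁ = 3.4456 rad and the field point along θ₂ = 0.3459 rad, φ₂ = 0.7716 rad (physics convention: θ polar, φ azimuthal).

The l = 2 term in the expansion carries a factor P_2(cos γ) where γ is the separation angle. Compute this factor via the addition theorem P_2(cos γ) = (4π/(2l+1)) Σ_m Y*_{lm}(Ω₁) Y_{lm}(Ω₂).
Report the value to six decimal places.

-0.237765

Summing Y*_{l m}(θ₁,φ₁)·Y_{l m}(θ₂,φ₂) over m ∈ [−2, 2]; prefactor 4π/(2·2+1) = 2.513274:
  m=-2: +0.312072+0.217192i × +0.001225-0.044386i = +0.010023-0.013585i  (running Σ = +0.010023-0.013585i)
  m=-1: +0.091615+0.028742i × +0.176628-0.171820i = +0.021120-0.010664i  (running Σ = +0.031143-0.024250i)
  m=0: -0.300543-0.000000i × +0.522020+0.000000i = -0.156889-0.000000i  (running Σ = -0.125746-0.024250i)
  m=1: -0.091615+0.028742i × -0.176628-0.171820i = +0.021120+0.010664i  (running Σ = -0.104626-0.013585i)
  m=2: +0.312072-0.217192i × +0.001225+0.044386i = +0.010023+0.013585i  (running Σ = -0.094604+0.000000i)
Accumulated sum -0.094604+0.000000i; after 4π/(2l+1) scaling, -0.237765+0.000000i ⇒ P_2 = -0.237765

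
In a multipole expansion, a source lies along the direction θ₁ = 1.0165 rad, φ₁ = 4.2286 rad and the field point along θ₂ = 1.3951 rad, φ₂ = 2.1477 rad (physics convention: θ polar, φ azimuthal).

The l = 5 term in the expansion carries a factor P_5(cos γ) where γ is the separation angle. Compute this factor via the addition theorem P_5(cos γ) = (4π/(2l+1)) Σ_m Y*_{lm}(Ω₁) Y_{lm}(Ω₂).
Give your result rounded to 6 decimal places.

Term-by-term m-sum for l=5 (normalisation 4π/11 = 1.142397):
  m=-5: Y*=-0.13642 + 0.15471j  Y=-0.10920 + 0.41538j  product -0.04937 - 0.07356j
  m=-4: Y*=-0.14389 - 0.37727j  Y=-0.16201 - 0.17857j  product -0.04406 + 0.08682j
  m=-3: Y*=0.31531 + 0.03784j  Y=-0.23636 + 0.03812j  product -0.07597 + 0.00308j
  m=-2: Y*=0.06179 - 0.08969j  Y=0.10565 - 0.23851j  product -0.01486 - 0.02421j
  m=-1: Y*=0.16046 + 0.30539j  Y=-0.10180 - 0.15644j  product 0.03144 - 0.05619j
  m=+0: Y*=0.02724 + 0.00000j  Y=0.26412 + 0.00000j  product 0.00719 + 0.00000j
  m=+1: Y*=-0.16046 + 0.30539j  Y=0.10180 - 0.15644j  product 0.03144 + 0.05619j
  m=+2: Y*=0.06179 + 0.08969j  Y=0.10565 + 0.23851j  product -0.01486 + 0.02421j
  m=+3: Y*=-0.31531 + 0.03784j  Y=0.23636 + 0.03812j  product -0.07597 - 0.00308j
  m=+4: Y*=-0.14389 + 0.37727j  Y=-0.16201 + 0.17857j  product -0.04406 - 0.08682j
  m=+5: Y*=0.13642 + 0.15471j  Y=0.10920 + 0.41538j  product -0.04937 + 0.07356j
Σ over m = -0.29844 + 0.00000j; ×(4π/11) → -0.34094 + 0.00000j. Real part: -0.340937

-0.340937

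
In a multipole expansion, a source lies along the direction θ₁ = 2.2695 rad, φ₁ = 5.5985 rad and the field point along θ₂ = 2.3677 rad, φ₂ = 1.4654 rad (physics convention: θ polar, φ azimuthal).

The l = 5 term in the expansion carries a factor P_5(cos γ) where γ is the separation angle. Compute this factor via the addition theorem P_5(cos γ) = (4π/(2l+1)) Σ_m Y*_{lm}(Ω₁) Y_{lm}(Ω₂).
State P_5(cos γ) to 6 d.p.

0.273483

Addition theorem: P_5(cos γ) = (4π/11) Σ_m Y*_{lm}(Ω₁) Y_{lm}(Ω₂), m = −5…5:
  m=-5: (-0.117324, 0.033970) × (0.038931, -0.066907) = (-0.002295, 0.009172)  (running Σ = (-0.002295, 0.009172))
  m=-4: (0.298504, 0.127210) × (-0.228556, -0.102502) = (-0.055186, -0.059672)  (running Σ = (-0.057480, -0.050499))
  m=-3: (-0.196533, -0.374520) × (-0.132346, 0.404524) = (0.177513, -0.029936)  (running Σ = (0.120033, -0.080436))
  m=-2: (-0.030842, 0.151044) × (0.309481, 0.066220) = (-0.019547, 0.044703)  (running Σ = (0.100485, -0.035733))
  m=-1: (-0.227491, 0.185733) × (-0.015700, 0.148412) = (-0.023993, -0.036678)  (running Σ = (0.076492, -0.072411))
  m=0: (0.239021, -0.000000) × (0.361518, 0.000000) = (0.086411, 0.000000)  (running Σ = (0.162902, -0.072411))
  m=1: (0.227491, 0.185733) × (0.015700, 0.148412) = (-0.023993, 0.036678)  (running Σ = (0.138909, -0.035733))
  m=2: (-0.030842, -0.151044) × (0.309481, -0.066220) = (-0.019547, -0.044703)  (running Σ = (0.119362, -0.080436))
  m=3: (0.196533, -0.374520) × (0.132346, 0.404524) = (0.177513, 0.029936)  (running Σ = (0.296875, -0.050499))
  m=4: (0.298504, -0.127210) × (-0.228556, 0.102502) = (-0.055186, 0.059672)  (running Σ = (0.241689, 0.009172))
  m=5: (0.117324, 0.033970) × (-0.038931, -0.066907) = (-0.002295, -0.009172)  (running Σ = (0.239394, -0.000000))
Σ over m = (0.239394, -0.000000); ×(4π/11) → (0.273483, -0.000000). Real part: 0.273483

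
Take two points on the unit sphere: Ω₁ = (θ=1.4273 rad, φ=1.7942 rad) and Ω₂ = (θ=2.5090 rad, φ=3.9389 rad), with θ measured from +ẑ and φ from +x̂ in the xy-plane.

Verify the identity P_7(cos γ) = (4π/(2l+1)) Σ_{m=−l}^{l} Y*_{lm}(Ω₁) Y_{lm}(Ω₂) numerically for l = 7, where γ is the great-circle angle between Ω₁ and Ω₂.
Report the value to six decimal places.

-0.068423

Addition theorem: P_7(cos γ) = (4π/15) Σ_m Y*_{lm}(Ω₁) Y_{lm}(Ω₂), m = −7…7:
  term(m=-7) = -0.004511-0.003762i   from Y*(Ω₁)=+0.465143-0.003242i, Y(Ω₂)=-0.009642-0.008155i
  term(m=-6) = -0.015476+0.004818i   from Y*(Ω₁)=-0.057423-0.244833i, Y(Ω₂)=-0.004602-0.064289i
  term(m=-5) = +0.013587-0.048701i   from Y*(Ω₁)=+0.229928-0.112141i, Y(Ω₂)=+0.131190-0.147824i
  term(m=-4) = -0.072021-0.081322i   from Y*(Ω₁)=-0.172514-0.214567i, Y(Ω₂)=+0.394112-0.018788i
  term(m=-3) = +0.085288-0.012970i   from Y*(Ω₁)=+0.113931-0.143743i, Y(Ω₂)=+0.344244+0.320485i
  term(m=-2) = +0.020084-0.044614i   from Y*(Ω₁)=-0.253198-0.121313i, Y(Ω₂)=+0.004150+0.174215i
  term(m=-1) = -0.027094-0.041909i   from Y*(Ω₁)=+0.034210-0.150576i, Y(Ω₂)=+0.225789-0.231232i
  term(m=+0) = -0.081386-0.000000i   from Y*(Ω₁)=-0.281663-0.000000i, Y(Ω₂)=+0.288947+0.000000i
  term(m=+1) = -0.027094+0.041909i   from Y*(Ω₁)=-0.034210-0.150576i, Y(Ω₂)=-0.225789-0.231232i
  term(m=+2) = +0.020084+0.044614i   from Y*(Ω₁)=-0.253198+0.121313i, Y(Ω₂)=+0.004150-0.174215i
  term(m=+3) = +0.085288+0.012970i   from Y*(Ω₁)=-0.113931-0.143743i, Y(Ω₂)=-0.344244+0.320485i
  term(m=+4) = -0.072021+0.081322i   from Y*(Ω₁)=-0.172514+0.214567i, Y(Ω₂)=+0.394112+0.018788i
  term(m=+5) = +0.013587+0.048701i   from Y*(Ω₁)=-0.229928-0.112141i, Y(Ω₂)=-0.131190-0.147824i
  term(m=+6) = -0.015476-0.004818i   from Y*(Ω₁)=-0.057423+0.244833i, Y(Ω₂)=-0.004602+0.064289i
  term(m=+7) = -0.004511+0.003762i   from Y*(Ω₁)=-0.465143-0.003242i, Y(Ω₂)=+0.009642-0.008155i
Total Σ_m = -0.081673-0.000000i. Multiply by 0.837758: -0.068423-0.000000i. P_7(cos γ) = -0.068423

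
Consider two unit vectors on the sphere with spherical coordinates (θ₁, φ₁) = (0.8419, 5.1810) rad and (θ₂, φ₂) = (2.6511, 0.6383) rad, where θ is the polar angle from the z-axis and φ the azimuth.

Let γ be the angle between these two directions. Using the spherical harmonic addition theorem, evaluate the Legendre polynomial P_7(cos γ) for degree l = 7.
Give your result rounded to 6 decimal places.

Summing Y*_{l m}(θ₁,φ₁)·Y_{l m}(θ₂,φ₂) over m ∈ [−7, 7]; prefactor 4π/(2·7+1) = 0.837758:
  term(m=-7) = +0.000153+0.000062i   from Y*(Ω₁)=+0.008881-0.063624i, Y(Ω₂)=-0.000622+0.002497i
  term(m=-6) = +0.002032-0.003294i   from Y*(Ω₁)=+0.203055-0.069535i, Y(Ω₂)=+0.013928-0.011453i
  term(m=-5) = -0.023508-0.020716i   from Y*(Ω₁)=+0.289321+0.281816i, Y(Ω₂)=-0.077481+0.003870i
  term(m=-4) = -0.073907+0.059614i   from Y*(Ω₁)=-0.125185+0.399522i, Y(Ω₂)=+0.188655+0.125876i
  term(m=-3) = +0.018429+0.033019i   from Y*(Ω₁)=-0.084385+0.014048i, Y(Ω₂)=-0.149118-0.416113i
  term(m=-2) = -0.151399+0.053450i   from Y*(Ω₁)=+0.194147+0.264289i, Y(Ω₂)=-0.141970+0.468565i
  term(m=-1) = +0.003009+0.017561i   from Y*(Ω₁)=-0.109168+0.215653i, Y(Ω₂)=+0.059200-0.043921i
  term(m=+0) = +0.117338+0.000000i   from Y*(Ω₁)=+0.264343-0.000000i, Y(Ω₂)=+0.443886+0.000000i
  term(m=+1) = +0.003009-0.017561i   from Y*(Ω₁)=+0.109168+0.215653i, Y(Ω₂)=-0.059200-0.043921i
  term(m=+2) = -0.151399-0.053450i   from Y*(Ω₁)=+0.194147-0.264289i, Y(Ω₂)=-0.141970-0.468565i
  term(m=+3) = +0.018429-0.033019i   from Y*(Ω₁)=+0.084385+0.014048i, Y(Ω₂)=+0.149118-0.416113i
  term(m=+4) = -0.073907-0.059614i   from Y*(Ω₁)=-0.125185-0.399522i, Y(Ω₂)=+0.188655-0.125876i
  term(m=+5) = -0.023508+0.020716i   from Y*(Ω₁)=-0.289321+0.281816i, Y(Ω₂)=+0.077481+0.003870i
  term(m=+6) = +0.002032+0.003294i   from Y*(Ω₁)=+0.203055+0.069535i, Y(Ω₂)=+0.013928+0.011453i
  term(m=+7) = +0.000153-0.000062i   from Y*(Ω₁)=-0.008881-0.063624i, Y(Ω₂)=+0.000622+0.002497i
Accumulated sum -0.333044+0.000000i; after 4π/(2l+1) scaling, -0.279010+0.000000i ⇒ P_7 = -0.279010

-0.279010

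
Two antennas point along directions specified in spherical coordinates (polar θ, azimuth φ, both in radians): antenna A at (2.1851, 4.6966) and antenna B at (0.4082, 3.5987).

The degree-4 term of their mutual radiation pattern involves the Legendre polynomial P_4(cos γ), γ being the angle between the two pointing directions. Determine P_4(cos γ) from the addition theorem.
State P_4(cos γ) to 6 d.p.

Addition theorem: P_4(cos γ) = (4π/9) Σ_m Y*_{lm}(Ω₁) Y_{lm}(Ω₂), m = −4…4:
  m=-4: 0.19694 - 0.01245j × -0.00280 - 0.01063j = -0.00068 - 0.00206j  (running Σ = -0.00068 - 0.00206j)
  m=-3: -0.01864 - 0.39325j × -0.01424 + 0.07044j = 0.02796 + 0.00429j  (running Σ = 0.02728 + 0.00223j)
  m=-2: -0.29597 + 0.00935j × 0.15757 - 0.20446j = -0.04472 + 0.06199j  (running Σ = -0.01744 + 0.06422j)
  m=-1: -0.00237 - 0.15026j × -0.44807 + 0.22039j = 0.03418 + 0.06681j  (running Σ = 0.01674 + 0.13102j)
  m=0: -0.32832 + 0.00000j × 0.27145 + 0.00000j = -0.08912 + 0.00000j  (running Σ = -0.07239 + 0.13102j)
  m=1: 0.00237 - 0.15026j × 0.44807 + 0.22039j = 0.03418 - 0.06681j  (running Σ = -0.03821 + 0.06422j)
  m=2: -0.29597 - 0.00935j × 0.15757 + 0.20446j = -0.04472 - 0.06199j  (running Σ = -0.08293 + 0.00223j)
  m=3: 0.01864 - 0.39325j × 0.01424 + 0.07044j = 0.02796 - 0.00429j  (running Σ = -0.05497 - 0.00206j)
  m=4: 0.19694 + 0.01245j × -0.00280 + 0.01063j = -0.00068 + 0.00206j  (running Σ = -0.05565 - 0.00000j)
Accumulated sum -0.05565 - 0.00000j; after 4π/(2l+1) scaling, -0.07770 - 0.00000j ⇒ P_4 = -0.077705

-0.077705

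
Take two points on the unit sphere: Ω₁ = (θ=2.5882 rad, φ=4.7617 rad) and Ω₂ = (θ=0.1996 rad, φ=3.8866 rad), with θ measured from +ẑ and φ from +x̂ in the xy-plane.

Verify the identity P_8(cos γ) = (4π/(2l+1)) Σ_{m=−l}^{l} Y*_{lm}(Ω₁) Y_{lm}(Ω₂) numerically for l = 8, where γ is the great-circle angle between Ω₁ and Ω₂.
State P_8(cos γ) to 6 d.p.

0.134519

Term-by-term m-sum for l=8 (normalisation 4π/17 = 0.739198):
  term(m=-8) = (0.000000, 0.000000)   from Y*(Ω₁)=(0.002770, 0.001153), Y(Ω₂)=(0.000001, 0.000000)
  term(m=-7) = (-0.000000, 0.000000)   from Y*(Ω₁)=(0.006575, -0.018284), Y(Ω₂)=(-0.000012, -0.000021)
  term(m=-6) = (0.000012, -0.000021)   from Y*(Ω₁)=(-0.074803, -0.022801), Y(Ω₂)=(-0.000074, 0.000298)
  term(m=-5) = (0.000201, 0.000573)   from Y*(Ω₁)=(-0.053197, 0.211372), Y(Ω₂)=(0.002326, -0.001535)
  term(m=-4) = (-0.007387, -0.002770)   from Y*(Ω₁)=(0.410862, 0.082108), Y(Ω₂)=(-0.018584, -0.003029)
  term(m=-3) = (0.040472, -0.022974)   from Y*(Ω₁)=(0.073334, -0.492105), Y(Ω₂)=(0.057660, 0.073650)
  term(m=-2) = (-0.011276, 0.062176)   from Y*(Ω₁)=(-0.194363, -0.019231), Y(Ω₂)=(0.026107, -0.322480)
  term(m=-1) = (0.143361, 0.171698)   from Y*(Ω₁)=(0.016363, -0.331563), Y(Ω₂)=(-0.495301, 0.456823)
  term(m=+0) = (-0.148786, -0.000000)   from Y*(Ω₁)=(-0.319235, -0.000000), Y(Ω₂)=(0.466072, 0.000000)
  term(m=+1) = (0.143361, -0.171698)   from Y*(Ω₁)=(-0.016363, -0.331563), Y(Ω₂)=(0.495301, 0.456823)
  term(m=+2) = (-0.011276, -0.062176)   from Y*(Ω₁)=(-0.194363, 0.019231), Y(Ω₂)=(0.026107, 0.322480)
  term(m=+3) = (0.040472, 0.022974)   from Y*(Ω₁)=(-0.073334, -0.492105), Y(Ω₂)=(-0.057660, 0.073650)
  term(m=+4) = (-0.007387, 0.002770)   from Y*(Ω₁)=(0.410862, -0.082108), Y(Ω₂)=(-0.018584, 0.003029)
  term(m=+5) = (0.000201, -0.000573)   from Y*(Ω₁)=(0.053197, 0.211372), Y(Ω₂)=(-0.002326, -0.001535)
  term(m=+6) = (0.000012, 0.000021)   from Y*(Ω₁)=(-0.074803, 0.022801), Y(Ω₂)=(-0.000074, -0.000298)
  term(m=+7) = (-0.000000, -0.000000)   from Y*(Ω₁)=(-0.006575, -0.018284), Y(Ω₂)=(0.000012, -0.000021)
  term(m=+8) = (0.000000, -0.000000)   from Y*(Ω₁)=(0.002770, -0.001153), Y(Ω₂)=(0.000001, -0.000000)
Σ over m = (0.181979, 0.000000); ×(4π/17) → (0.134519, 0.000000). Real part: 0.134519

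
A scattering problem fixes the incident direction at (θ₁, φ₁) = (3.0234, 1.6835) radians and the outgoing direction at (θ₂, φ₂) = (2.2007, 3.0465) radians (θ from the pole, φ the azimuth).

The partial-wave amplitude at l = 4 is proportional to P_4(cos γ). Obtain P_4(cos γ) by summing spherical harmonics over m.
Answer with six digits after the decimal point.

Summing Y*_{l m}(θ₁,φ₁)·Y_{l m}(θ₂,φ₂) over m ∈ [−4, 4]; prefactor 4π/(2·4+1) = 1.396263:
  m=-4: Y*=0.00008 + 0.00004j  Y=0.17521 + 0.07006j  product 0.00001 + 0.00001j
  m=-3: Y*=-0.00068 + 0.00192j  Y=0.37334 + 0.10949j  product -0.00046 + 0.00064j
  m=-2: Y*=-0.02676 - 0.00614j  Y=0.30653 + 0.05901j  product -0.00784 - 0.00346j
  m=-1: Y*=0.02431 - 0.21482j  Y=-0.12801 - 0.01221j  product -0.00574 + 0.02720j
  m=+0: Y*=0.78816 + 0.00000j  Y=-0.33806 + 0.00000j  product -0.26644 + 0.00000j
  m=+1: Y*=-0.02431 - 0.21482j  Y=0.12801 - 0.01221j  product -0.00574 - 0.02720j
  m=+2: Y*=-0.02676 + 0.00614j  Y=0.30653 - 0.05901j  product -0.00784 + 0.00346j
  m=+3: Y*=0.00068 + 0.00192j  Y=-0.37334 + 0.10949j  product -0.00046 - 0.00064j
  m=+4: Y*=0.00008 - 0.00004j  Y=0.17521 - 0.07006j  product 0.00001 - 0.00001j
Σ over m = -0.29450 - 0.00000j; ×(4π/9) → -0.41120 - 0.00000j. Real part: -0.411201

-0.411201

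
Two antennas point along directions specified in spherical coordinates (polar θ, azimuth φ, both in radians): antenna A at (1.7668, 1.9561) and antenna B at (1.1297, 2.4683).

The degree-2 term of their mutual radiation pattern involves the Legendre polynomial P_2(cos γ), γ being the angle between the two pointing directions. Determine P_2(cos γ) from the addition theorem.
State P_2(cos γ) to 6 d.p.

Summing Y*_{l m}(θ₁,φ₁)·Y_{l m}(θ₂,φ₂) over m ∈ [−2, 2]; prefactor 4π/(2·2+1) = 2.513274:
  [-2]  conj(Y_{2,-2})(Ω₁) = (-0.266635, -0.258862) ; Y_{2,-2}(Ω₂) = (0.070229, 0.307962) ; Δ = (0.060994, -0.100293)
  [-1]  conj(Y_{2,-1})(Ω₁) = (0.055464, -0.136754) ; Y_{2,-1}(Ω₂) = (-0.233168, -0.185981) ; Δ = (-0.038366, 0.021571)
  [+0]  conj(Y_{2,0})(Ω₁) = (-0.279505, -0.000000) ; Y_{2,0}(Ω₂) = (-0.142932, 0.000000) ; Δ = (0.039950, 0.000000)
  [+1]  conj(Y_{2,1})(Ω₁) = (-0.055464, -0.136754) ; Y_{2,1}(Ω₂) = (0.233168, -0.185981) ; Δ = (-0.038366, -0.021571)
  [+2]  conj(Y_{2,2})(Ω₁) = (-0.266635, 0.258862) ; Y_{2,2}(Ω₂) = (0.070229, -0.307962) ; Δ = (0.060994, 0.100293)
Σ over m = (0.085206, 0.000000); ×(4π/5) → (0.214146, 0.000000). Real part: 0.214146

0.214146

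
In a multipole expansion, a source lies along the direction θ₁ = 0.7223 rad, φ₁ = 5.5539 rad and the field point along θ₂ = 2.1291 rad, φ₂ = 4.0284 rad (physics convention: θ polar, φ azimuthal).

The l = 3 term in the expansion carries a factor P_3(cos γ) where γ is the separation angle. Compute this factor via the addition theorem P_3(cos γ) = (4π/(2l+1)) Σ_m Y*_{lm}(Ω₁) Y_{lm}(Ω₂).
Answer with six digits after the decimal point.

Summing Y*_{l m}(θ₁,φ₁)·Y_{l m}(θ₂,φ₂) over m ∈ [−3, 3]; prefactor 4π/(2·3+1) = 1.795196:
  m=-3: Y*=-0.06976 - 0.09832j  Y=0.22566 + 0.11782j  product -0.00416 - 0.03041j
  m=-2: Y*=0.03753 - 0.33303j  Y=0.07845 + 0.38148j  product 0.12999 - 0.01181j
  m=-1: Y*=0.28910 - 0.25835j  Y=-0.06983 + 0.08565j  product 0.00194 + 0.04280j
  m=+0: Y*=-0.05189 + 0.00000j  Y=0.31568 + 0.00000j  product -0.01638 + 0.00000j
  m=+1: Y*=-0.28910 - 0.25835j  Y=0.06983 + 0.08565j  product 0.00194 - 0.04280j
  m=+2: Y*=0.03753 + 0.33303j  Y=0.07845 - 0.38148j  product 0.12999 + 0.01181j
  m=+3: Y*=0.06976 - 0.09832j  Y=-0.22566 + 0.11782j  product -0.00416 + 0.03041j
Σ over m = 0.23916 + 0.00000j; ×(4π/7) → 0.42934 + 0.00000j. Real part: 0.429337

0.429337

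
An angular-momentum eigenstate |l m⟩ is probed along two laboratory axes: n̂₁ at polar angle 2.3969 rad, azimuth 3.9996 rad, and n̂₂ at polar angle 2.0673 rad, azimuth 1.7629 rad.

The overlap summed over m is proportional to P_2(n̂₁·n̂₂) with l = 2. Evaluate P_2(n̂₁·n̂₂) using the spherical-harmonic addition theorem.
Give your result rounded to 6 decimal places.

Term-by-term m-sum for l=2 (normalisation 4π/5 = 2.513274):
  term(m=-2) = (-0.012543, -0.051479)   from Y*(Ω₁)=(-0.025676, 0.175563), Y(Ω₂)=(-0.276853, 0.111931)
  term(m=-1) = (-0.076958, 0.097959)   from Y*(Ω₁)=(0.251766, 0.291264), Y(Ω₂)=(0.061778, 0.317619)
  term(m=+0) = (-0.019752, 0.000000)   from Y*(Ω₁)=(0.196168, -0.000000), Y(Ω₂)=(-0.100692, 0.000000)
  term(m=+1) = (-0.076958, -0.097959)   from Y*(Ω₁)=(-0.251766, 0.291264), Y(Ω₂)=(-0.061778, 0.317619)
  term(m=+2) = (-0.012543, 0.051479)   from Y*(Ω₁)=(-0.025676, -0.175563), Y(Ω₂)=(-0.276853, -0.111931)
Total Σ_m = (-0.198753, 0.000000). Multiply by 2.513274: (-0.499521, 0.000000). P_2(cos γ) = -0.499521

-0.499521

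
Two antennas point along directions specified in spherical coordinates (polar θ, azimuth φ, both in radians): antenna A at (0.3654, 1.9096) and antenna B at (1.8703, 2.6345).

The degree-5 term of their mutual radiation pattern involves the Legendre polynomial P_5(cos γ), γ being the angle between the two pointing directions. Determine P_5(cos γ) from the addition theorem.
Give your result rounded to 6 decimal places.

Addition theorem: P_5(cos γ) = (4π/11) Σ_m Y*_{lm}(Ω₁) Y_{lm}(Ω₂), m = −5…5:
  m=-5: (-0.002683, -0.000332) × (0.303776, -0.210570) = (-0.000885, 0.000464)  (running Σ = (-0.000885, 0.000464))
  m=-4: (0.004780, 0.021830) × (0.159449, -0.323800) = (0.007831, 0.001933)  (running Σ = (0.006946, 0.002397))
  m=-3: (0.091932, -0.056920) × (0.003234, 0.065262) = (0.004012, 0.005816)  (running Σ = (0.010958, 0.008213))
  m=-2: (-0.254595, -0.204875) × (0.178193, 0.286373) = (0.013304, -0.109416)  (running Σ = (0.024262, -0.101204))
  m=-1: (-0.181332, 0.514575) × (0.015941, 0.008856) = (-0.007448, 0.006597)  (running Σ = (0.016814, -0.094607))
  m=0: (0.205020, -0.000000) × (-0.323794, 0.000000) = (-0.066384, 0.000000)  (running Σ = (-0.049570, -0.094607))
  m=1: (0.181332, 0.514575) × (-0.015941, 0.008856) = (-0.007448, -0.006597)  (running Σ = (-0.057018, -0.101204))
  m=2: (-0.254595, 0.204875) × (0.178193, -0.286373) = (0.013304, 0.109416)  (running Σ = (-0.043714, 0.008213))
  m=3: (-0.091932, -0.056920) × (-0.003234, 0.065262) = (0.004012, -0.005816)  (running Σ = (-0.039702, 0.002397))
  m=4: (0.004780, -0.021830) × (0.159449, 0.323800) = (0.007831, -0.001933)  (running Σ = (-0.031871, 0.000464))
  m=5: (0.002683, -0.000332) × (-0.303776, -0.210570) = (-0.000885, -0.000464)  (running Σ = (-0.032756, -0.000000))
Σ over m = (-0.032756, -0.000000); ×(4π/11) → (-0.037421, -0.000000). Real part: -0.037421

-0.037421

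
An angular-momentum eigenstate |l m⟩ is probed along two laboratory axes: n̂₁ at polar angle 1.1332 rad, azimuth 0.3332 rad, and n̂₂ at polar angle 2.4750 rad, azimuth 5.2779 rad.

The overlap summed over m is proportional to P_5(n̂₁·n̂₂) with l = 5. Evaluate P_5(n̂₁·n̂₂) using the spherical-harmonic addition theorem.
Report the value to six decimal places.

-0.311092

Expand P_5 via completeness: Σ_{m} conj(Y_{5,m}) at Ω₁ times Y_{5,m} at Ω₂ —
  [-5]  conj(Y_{5,-5})(Ω₁) = (-0.026899, 0.281687) ; Y_{5,-5}(Ω₂) = (0.012957, -0.039894) ; Δ = (0.010889, 0.004723)
  [-4]  conj(Y_{5,-4})(Ω₁) = (0.098697, 0.406841) ; Y_{5,-4}(Ω₂) = (0.107482, 0.129898) ; Δ = (-0.042240, 0.056549)
  [-3]  conj(Y_{5,-3})(Ω₁) = (0.085640, 0.133260) ; Y_{5,-3}(Ω₂) = (-0.369893, 0.046756) ; Δ = (-0.037908, -0.045288)
  [-2]  conj(Y_{5,-2})(Ω₁) = (-0.213640, -0.168009) ; Y_{5,-2}(Ω₂) = (0.184943, -0.393073) ; Δ = (-0.105551, 0.052904)
  [-1]  conj(Y_{5,-1})(Ω₁) = (-0.229423, -0.079404) ; Y_{5,-1}(Ω₂) = (0.038701, 0.060980) ; Δ = (-0.004037, -0.017063)
  [+0]  conj(Y_{5,0})(Ω₁) = (0.221099, -0.000000) ; Y_{5,0}(Ω₂) = (0.386155, 0.000000) ; Δ = (0.085378, 0.000000)
  [+1]  conj(Y_{5,1})(Ω₁) = (0.229423, -0.079404) ; Y_{5,1}(Ω₂) = (-0.038701, 0.060980) ; Δ = (-0.004037, 0.017063)
  [+2]  conj(Y_{5,2})(Ω₁) = (-0.213640, 0.168009) ; Y_{5,2}(Ω₂) = (0.184943, 0.393073) ; Δ = (-0.105551, -0.052904)
  [+3]  conj(Y_{5,3})(Ω₁) = (-0.085640, 0.133260) ; Y_{5,3}(Ω₂) = (0.369893, 0.046756) ; Δ = (-0.037908, 0.045288)
  [+4]  conj(Y_{5,4})(Ω₁) = (0.098697, -0.406841) ; Y_{5,4}(Ω₂) = (0.107482, -0.129898) ; Δ = (-0.042240, -0.056549)
  [+5]  conj(Y_{5,5})(Ω₁) = (0.026899, 0.281687) ; Y_{5,5}(Ω₂) = (-0.012957, -0.039894) ; Δ = (0.010889, -0.004723)
Accumulated sum (-0.272315, 0.000000); after 4π/(2l+1) scaling, (-0.311092, 0.000000) ⇒ P_5 = -0.311092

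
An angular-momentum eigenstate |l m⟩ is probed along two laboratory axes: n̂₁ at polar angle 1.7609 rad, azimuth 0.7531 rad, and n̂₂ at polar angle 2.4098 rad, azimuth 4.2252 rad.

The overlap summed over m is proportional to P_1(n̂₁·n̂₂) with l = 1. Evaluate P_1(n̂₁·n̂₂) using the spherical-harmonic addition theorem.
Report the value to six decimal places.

Expand P_1 via completeness: Σ_{m} conj(Y_{1,m}) at Ω₁ times Y_{1,m} at Ω₂ —
  m=-1: +0.247522+0.232028i × -0.108076+0.204001i = -0.074085+0.025418i  (running Σ = -0.074085+0.025418i)
  m=0: -0.092327-0.000000i × -0.363509+0.000000i = +0.033562+0.000000i  (running Σ = -0.040523+0.025418i)
  m=1: -0.247522+0.232028i × +0.108076+0.204001i = -0.074085-0.025418i  (running Σ = -0.114608+0.000000i)
Accumulated sum -0.114608+0.000000i; after 4π/(2l+1) scaling, -0.480071+0.000000i ⇒ P_1 = -0.480071

-0.480071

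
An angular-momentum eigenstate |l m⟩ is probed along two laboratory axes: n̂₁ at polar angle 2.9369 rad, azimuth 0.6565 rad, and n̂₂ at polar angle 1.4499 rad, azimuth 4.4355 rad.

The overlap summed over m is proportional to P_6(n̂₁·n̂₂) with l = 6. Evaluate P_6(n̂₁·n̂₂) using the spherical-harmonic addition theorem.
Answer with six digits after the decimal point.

Expand P_6 via completeness: Σ_{m} conj(Y_{6,m}) at Ω₁ times Y_{6,m} at Ω₂ —
  m=-6: -0.000024-0.000024i × +0.041799-0.460417i = -0.000012+0.000010i  (running Σ = -0.000012+0.000010i)
  m=-5: +0.000563+0.000080i × -0.191194+0.036048i = -0.000111+0.000005i  (running Σ = -0.000123+0.000015i)
  m=-4: -0.005058+0.002867i × -0.130053-0.260371i = +0.001404+0.000944i  (running Σ = +0.001281+0.000959i)
  m=-3: +0.015691-0.037247i × -0.161158+0.147190i = +0.002954+0.008312i  (running Σ = +0.004235+0.009271i)
  m=-2: +0.048282+0.183121i × -0.203424-0.125780i = +0.013211-0.043324i  (running Σ = +0.017446-0.034053i)
  m=-1: -0.426645-0.328735i × -0.061626+0.216848i = +0.097578-0.072259i  (running Σ = +0.115024-0.106311i)
  m=0: +0.615840-0.000000i × -0.224954+0.000000i = -0.138535+0.000000i  (running Σ = -0.023511-0.106311i)
  m=1: +0.426645-0.328735i × +0.061626+0.216848i = +0.097578+0.072259i  (running Σ = +0.074067-0.034053i)
  m=2: +0.048282-0.183121i × -0.203424+0.125780i = +0.013211+0.043324i  (running Σ = +0.087278+0.009271i)
  m=3: -0.015691-0.037247i × +0.161158+0.147190i = +0.002954-0.008312i  (running Σ = +0.090232+0.000959i)
  m=4: -0.005058-0.002867i × -0.130053+0.260371i = +0.001404-0.000944i  (running Σ = +0.091636+0.000015i)
  m=5: -0.000563+0.000080i × +0.191194+0.036048i = -0.000111-0.000005i  (running Σ = +0.091525+0.000010i)
  m=6: -0.000024+0.000024i × +0.041799+0.460417i = -0.000012-0.000010i  (running Σ = +0.091513+0.000000i)
Total Σ_m = +0.091513+0.000000i. Multiply by 0.966644: +0.088460+0.000000i. P_6(cos γ) = 0.088460

0.088460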